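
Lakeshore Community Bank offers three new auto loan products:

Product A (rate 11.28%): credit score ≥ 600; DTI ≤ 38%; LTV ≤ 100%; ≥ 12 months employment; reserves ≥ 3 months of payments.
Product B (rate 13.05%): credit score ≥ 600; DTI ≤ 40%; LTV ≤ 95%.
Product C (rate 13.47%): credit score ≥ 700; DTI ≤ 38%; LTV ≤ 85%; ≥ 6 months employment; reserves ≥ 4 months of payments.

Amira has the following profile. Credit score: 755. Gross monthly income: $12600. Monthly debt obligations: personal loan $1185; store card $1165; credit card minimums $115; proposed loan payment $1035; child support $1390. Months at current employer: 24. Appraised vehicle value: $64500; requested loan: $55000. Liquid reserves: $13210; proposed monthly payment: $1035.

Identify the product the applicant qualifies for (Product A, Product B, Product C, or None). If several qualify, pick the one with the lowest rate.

Total debts = (1,185 + 1,165 + 115 + 1,035 + 1,390) = 4,890; DTI = 4,890/12,600 = 38.8%.
LTV = 55,000/64,500 = 85.3%.
Reserves = 13,210/1,035 = 12.8 months.
Product A: score 755 ≥ 600; DTI 38.8% > 38%; LTV 85.3% ≤ 100%; employment 24 ≥ 12 mo; reserves 12.8 ≥ 3 mo → does not qualify.
Product B: score 755 ≥ 600; DTI 38.8% ≤ 40%; LTV 85.3% ≤ 95% → qualifies.
Product C: score 755 ≥ 700; DTI 38.8% > 38%; LTV 85.3% > 85%; employment 24 ≥ 6 mo; reserves 12.8 ≥ 4 mo → does not qualify.

Product B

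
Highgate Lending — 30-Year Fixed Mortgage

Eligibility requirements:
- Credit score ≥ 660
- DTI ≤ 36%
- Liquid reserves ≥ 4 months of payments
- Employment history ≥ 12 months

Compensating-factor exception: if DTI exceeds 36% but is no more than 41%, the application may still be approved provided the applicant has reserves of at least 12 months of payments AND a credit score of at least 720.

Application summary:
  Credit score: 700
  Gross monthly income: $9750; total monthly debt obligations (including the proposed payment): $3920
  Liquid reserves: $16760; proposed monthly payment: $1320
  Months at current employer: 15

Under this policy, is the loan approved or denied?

Denied

Credit score 700 ≥ 660 (meets base)
DTI: 3,920 ÷ 9,750 = 40.2%, over the 36% base limit.
Reserves: 16,760 ÷ 1,320 = 12.7 months (meets 4-month minimum)
Employment 15 ≥ 12 months
DTI 40.2% is within the 36%–41% exception band; checking compensating factors.
Override check — reserves: 12.7 mo (ok); score: 700 (below 720).
Override conditions not both satisfied; exception does not apply.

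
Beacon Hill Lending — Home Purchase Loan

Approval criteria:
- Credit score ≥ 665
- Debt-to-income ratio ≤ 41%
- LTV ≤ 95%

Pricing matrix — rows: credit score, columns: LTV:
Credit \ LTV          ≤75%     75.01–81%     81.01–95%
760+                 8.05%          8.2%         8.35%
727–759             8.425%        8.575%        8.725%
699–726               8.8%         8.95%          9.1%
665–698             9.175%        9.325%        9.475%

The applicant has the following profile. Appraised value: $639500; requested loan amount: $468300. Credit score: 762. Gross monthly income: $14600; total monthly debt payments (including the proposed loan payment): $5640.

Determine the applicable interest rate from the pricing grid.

Credit score 762 ≥ 665; Debt-to-income = 5,640/14,600 = 38.6% — meets 41% limit
LTV: 468,300 ÷ 639,500 = 73.2%, within 95% cap
Row: 762 falls in 760+. Column: 73.2% falls in ≤75%. Rate = 8.05%.

8.05%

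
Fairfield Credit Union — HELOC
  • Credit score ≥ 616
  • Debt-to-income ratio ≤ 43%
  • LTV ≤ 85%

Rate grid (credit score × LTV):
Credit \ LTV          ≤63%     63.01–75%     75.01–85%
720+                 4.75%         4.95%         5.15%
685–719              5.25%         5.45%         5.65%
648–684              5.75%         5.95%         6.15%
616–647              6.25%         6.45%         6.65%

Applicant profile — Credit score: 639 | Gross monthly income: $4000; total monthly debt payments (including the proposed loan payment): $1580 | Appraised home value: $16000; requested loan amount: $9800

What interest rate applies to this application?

Credit score 639 ≥ 616; DTI = 1,580/4,000 = 39.5% ≤ 43%
LTV: 9,800 ÷ 16,000 = 61.2%, within 85% cap
Credit 639 → row 616–647; LTV 61.2% → column ≤63%. Grid cell → 6.25%.

6.25%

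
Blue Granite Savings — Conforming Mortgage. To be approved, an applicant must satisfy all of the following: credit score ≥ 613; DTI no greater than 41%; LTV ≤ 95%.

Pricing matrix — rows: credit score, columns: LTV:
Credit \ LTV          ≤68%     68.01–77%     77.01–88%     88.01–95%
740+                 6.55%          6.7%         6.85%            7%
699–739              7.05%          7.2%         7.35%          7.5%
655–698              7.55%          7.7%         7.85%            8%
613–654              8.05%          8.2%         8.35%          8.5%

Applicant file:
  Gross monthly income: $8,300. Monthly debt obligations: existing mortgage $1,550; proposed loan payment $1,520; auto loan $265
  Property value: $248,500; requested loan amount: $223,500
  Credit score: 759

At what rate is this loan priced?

7%

Credit score 759 ≥ 613; Total monthly debts = (1,550 + 1,520 + 265) = 3,335. DTI: 3,335 ÷ 8,300 = 40.2%, within the 41% cap
LTV: 223,500 ÷ 248,500 = 89.9%, within 95% cap
Credit 759 → row 740+; LTV 89.9% → column 88.01–95%. Grid cell → 7%.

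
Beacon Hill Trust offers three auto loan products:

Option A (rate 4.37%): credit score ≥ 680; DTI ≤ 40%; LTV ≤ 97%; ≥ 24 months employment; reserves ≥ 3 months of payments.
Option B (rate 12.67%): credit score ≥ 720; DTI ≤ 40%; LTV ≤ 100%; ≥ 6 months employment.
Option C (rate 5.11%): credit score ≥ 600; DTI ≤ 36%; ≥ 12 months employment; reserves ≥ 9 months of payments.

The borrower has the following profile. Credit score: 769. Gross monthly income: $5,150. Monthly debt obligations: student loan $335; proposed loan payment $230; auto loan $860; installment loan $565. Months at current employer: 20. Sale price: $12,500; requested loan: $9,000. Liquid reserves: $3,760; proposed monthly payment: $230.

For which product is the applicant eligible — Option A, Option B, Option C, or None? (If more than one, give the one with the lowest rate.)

Total debts = (335 + 230 + 860 + 565) = 1,990; DTI = 1,990/5,150 = 38.6%.
LTV = 9,000/12,500 = 72%.
Reserves = 3,760/230 = 16.3 months.
Option A: score 769 ≥ 680; DTI 38.6% ≤ 40%; LTV 72% ≤ 97%; employment 20 < 24 mo; reserves 16.3 ≥ 3 mo → does not qualify.
Option B: score 769 ≥ 720; DTI 38.6% ≤ 40%; LTV 72% ≤ 100%; employment 20 ≥ 6 mo → qualifies.
Option C: score 769 ≥ 600; DTI 38.6% > 36%; employment 20 ≥ 12 mo; reserves 16.3 ≥ 9 mo → does not qualify.

Option B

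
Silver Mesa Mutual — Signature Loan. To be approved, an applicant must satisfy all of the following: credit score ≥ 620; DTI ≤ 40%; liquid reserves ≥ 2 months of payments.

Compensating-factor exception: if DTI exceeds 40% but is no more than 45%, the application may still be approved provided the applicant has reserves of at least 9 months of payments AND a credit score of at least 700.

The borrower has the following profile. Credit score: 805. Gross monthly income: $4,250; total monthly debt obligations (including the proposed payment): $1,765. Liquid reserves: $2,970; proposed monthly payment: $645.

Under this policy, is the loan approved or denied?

Denied

Credit score 805 ≥ 620 (meets base)
DTI = 1,765/4,250 = 41.5% > 40% — standard DTI limit exceeded.
Reserves = 2,970/645 = 4.6 months ≥ 2
DTI 41.5% is within the 40%–45% exception band; checking compensating factors.
Reserves 4.6 < 9 months; credit score 805 ≥ 700.
Compensating-factor requirement not fully met.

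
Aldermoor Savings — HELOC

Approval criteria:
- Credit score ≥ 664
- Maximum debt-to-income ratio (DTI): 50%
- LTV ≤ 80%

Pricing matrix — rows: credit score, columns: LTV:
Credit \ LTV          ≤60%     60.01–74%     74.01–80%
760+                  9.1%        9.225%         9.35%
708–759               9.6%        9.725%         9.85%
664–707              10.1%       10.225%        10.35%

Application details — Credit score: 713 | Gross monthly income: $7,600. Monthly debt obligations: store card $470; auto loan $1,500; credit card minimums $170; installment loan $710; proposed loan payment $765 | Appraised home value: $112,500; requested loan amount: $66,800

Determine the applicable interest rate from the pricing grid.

Credit score 713 ≥ 664; Total monthly debts = (470 + 1,500 + 170 + 710 + 765) = 3,615. Debt-to-income = 3,615/7,600 = 47.6% — meets 50% limit
Loan-to-value = 66,800/112,500 = 59.4% — pass (80% max)
Score 713 is in the 708–759 band; LTV 59.4% is in the ≤60% band → 9.6%.

9.6%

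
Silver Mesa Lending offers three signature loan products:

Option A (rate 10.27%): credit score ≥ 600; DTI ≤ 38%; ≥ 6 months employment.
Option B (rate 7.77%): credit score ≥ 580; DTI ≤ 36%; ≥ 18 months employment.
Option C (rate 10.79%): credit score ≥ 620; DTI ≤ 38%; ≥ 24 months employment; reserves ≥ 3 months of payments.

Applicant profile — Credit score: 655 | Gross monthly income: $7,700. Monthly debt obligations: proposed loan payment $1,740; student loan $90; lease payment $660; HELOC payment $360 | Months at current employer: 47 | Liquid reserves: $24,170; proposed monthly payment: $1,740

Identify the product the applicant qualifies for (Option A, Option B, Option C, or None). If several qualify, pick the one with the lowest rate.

Total debts = (1,740 + 90 + 660 + 360) = 2,850; DTI = 2,850/7,700 = 37%.
Reserves = 24,170/1,740 = 13.9 months.
Option A: score 655 ≥ 600; DTI 37% ≤ 38%; employment 47 ≥ 6 mo → qualifies.
Option B: score 655 ≥ 580; DTI 37% > 36%; employment 47 ≥ 18 mo → does not qualify.
Option C: score 655 ≥ 620; DTI 37% ≤ 38%; employment 47 ≥ 24 mo; reserves 13.9 ≥ 3 mo → qualifies.
Qualifying: Option A, Option C. Lowest rate is 10.27% → Option A.

Option A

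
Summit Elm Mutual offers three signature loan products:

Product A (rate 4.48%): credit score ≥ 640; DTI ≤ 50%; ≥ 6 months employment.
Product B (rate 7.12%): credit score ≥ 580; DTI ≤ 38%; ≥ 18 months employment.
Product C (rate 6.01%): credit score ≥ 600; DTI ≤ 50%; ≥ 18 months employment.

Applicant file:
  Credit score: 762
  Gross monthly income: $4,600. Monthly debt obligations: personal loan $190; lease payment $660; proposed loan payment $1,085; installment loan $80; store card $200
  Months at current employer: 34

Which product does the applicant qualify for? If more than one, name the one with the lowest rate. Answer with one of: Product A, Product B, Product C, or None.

Total debts = (190 + 660 + 1,085 + 80 + 200) = 2,215; DTI = 2,215/4,600 = 48.2%.
Product A: score 762 ≥ 640; DTI 48.2% ≤ 50%; employment 34 ≥ 6 mo → qualifies.
Product B: score 762 ≥ 580; DTI 48.2% > 38%; employment 34 ≥ 18 mo → does not qualify.
Product C: score 762 ≥ 600; DTI 48.2% ≤ 50%; employment 34 ≥ 18 mo → qualifies.
Qualifying: Product A, Product C. Lowest rate is 4.48% → Product A.

Product A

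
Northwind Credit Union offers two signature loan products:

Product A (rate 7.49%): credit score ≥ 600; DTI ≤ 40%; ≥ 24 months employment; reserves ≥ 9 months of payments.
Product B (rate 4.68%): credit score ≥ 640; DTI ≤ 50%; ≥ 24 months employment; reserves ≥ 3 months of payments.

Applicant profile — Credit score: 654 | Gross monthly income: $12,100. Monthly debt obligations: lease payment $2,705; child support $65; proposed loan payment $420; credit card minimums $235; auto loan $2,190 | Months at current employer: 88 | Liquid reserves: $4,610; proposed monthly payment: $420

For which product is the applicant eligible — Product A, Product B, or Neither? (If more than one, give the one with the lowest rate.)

Product B

Total debts = (2,705 + 65 + 420 + 235 + 2,190) = 5,615; DTI = 5,615/12,100 = 46.4%.
Reserves = 4,610/420 = 11.0 months.
Product A: score 654 ≥ 600; DTI 46.4% > 40%; employment 88 ≥ 24 mo; reserves 11.0 ≥ 9 mo → does not qualify.
Product B: score 654 ≥ 640; DTI 46.4% ≤ 50%; employment 88 ≥ 24 mo; reserves 11.0 ≥ 3 mo → qualifies.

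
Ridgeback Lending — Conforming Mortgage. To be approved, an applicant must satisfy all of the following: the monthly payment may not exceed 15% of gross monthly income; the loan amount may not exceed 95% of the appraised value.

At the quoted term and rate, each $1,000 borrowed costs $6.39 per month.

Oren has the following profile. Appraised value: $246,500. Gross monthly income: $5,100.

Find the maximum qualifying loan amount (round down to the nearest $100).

Payment cap: 15% × $5,100 = $765/month.
At $6.39 per $1,000, that supports 765/6.39 × 1,000 ≈ $119,718 → $119,700.
LTV cap: 95% × $246,500 = $234,175 → $234,100.
Binding constraint: payment-to-income.

$119,700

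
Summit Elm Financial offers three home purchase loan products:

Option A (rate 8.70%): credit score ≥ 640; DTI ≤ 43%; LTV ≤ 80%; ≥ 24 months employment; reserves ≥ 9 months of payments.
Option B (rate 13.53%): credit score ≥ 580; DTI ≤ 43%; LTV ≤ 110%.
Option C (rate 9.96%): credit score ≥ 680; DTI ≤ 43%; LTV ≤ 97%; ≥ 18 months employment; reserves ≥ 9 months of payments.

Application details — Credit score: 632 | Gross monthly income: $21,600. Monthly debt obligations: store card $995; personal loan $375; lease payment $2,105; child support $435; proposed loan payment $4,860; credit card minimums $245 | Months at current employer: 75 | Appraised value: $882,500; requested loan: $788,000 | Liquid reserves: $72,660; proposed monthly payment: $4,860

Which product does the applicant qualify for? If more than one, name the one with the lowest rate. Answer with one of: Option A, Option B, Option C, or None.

Total debts = (995 + 375 + 2,105 + 435 + 4,860 + 245) = 9,015; DTI = 9,015/21,600 = 41.7%.
LTV = 788,000/882,500 = 89.3%.
Reserves = 72,660/4,860 = 15.0 months.
Option A: score 632 < 640; DTI 41.7% ≤ 43%; LTV 89.3% > 80%; employment 75 ≥ 24 mo; reserves 15.0 ≥ 9 mo → does not qualify.
Option B: score 632 ≥ 580; DTI 41.7% ≤ 43%; LTV 89.3% ≤ 110% → qualifies.
Option C: score 632 < 680; DTI 41.7% ≤ 43%; LTV 89.3% ≤ 97%; employment 75 ≥ 18 mo; reserves 15.0 ≥ 9 mo → does not qualify.

Option B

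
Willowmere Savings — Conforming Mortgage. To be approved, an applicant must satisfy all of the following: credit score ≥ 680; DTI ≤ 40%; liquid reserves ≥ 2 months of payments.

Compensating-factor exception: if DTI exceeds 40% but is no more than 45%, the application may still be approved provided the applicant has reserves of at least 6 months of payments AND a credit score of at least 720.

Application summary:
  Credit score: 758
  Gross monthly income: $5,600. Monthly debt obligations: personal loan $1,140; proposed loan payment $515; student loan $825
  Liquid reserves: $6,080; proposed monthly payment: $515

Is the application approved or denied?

Approved

Credit score 758 ≥ 680 (meets base)
Total debts = (1,140 + 515 + 825) = 2,480. DTI = 2,480/5,600 = 44.3% > 40% — standard DTI limit exceeded.
Liquid reserves cover 6,080/515 = 11.8 months — ≥ 2 required
DTI 44.3% is within the 40%–45% exception band; checking compensating factors.
Reserves 11.8 ≥ 6 months; credit score 758 ≥ 720.
Both compensating conditions met → exception applies.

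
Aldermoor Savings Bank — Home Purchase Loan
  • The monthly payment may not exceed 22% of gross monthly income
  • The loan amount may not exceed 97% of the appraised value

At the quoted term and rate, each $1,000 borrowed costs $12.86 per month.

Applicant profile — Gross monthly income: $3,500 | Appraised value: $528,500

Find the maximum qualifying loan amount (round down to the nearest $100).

$59,800

Payment cap: 22% × $3,500 = $770/month.
At $12.86 per $1,000, that supports 770/12.86 × 1,000 ≈ $59,875 → $59,800.
LTV cap: 97% × $528,500 = $512,645 → $512,600.
Binding constraint: payment-to-income.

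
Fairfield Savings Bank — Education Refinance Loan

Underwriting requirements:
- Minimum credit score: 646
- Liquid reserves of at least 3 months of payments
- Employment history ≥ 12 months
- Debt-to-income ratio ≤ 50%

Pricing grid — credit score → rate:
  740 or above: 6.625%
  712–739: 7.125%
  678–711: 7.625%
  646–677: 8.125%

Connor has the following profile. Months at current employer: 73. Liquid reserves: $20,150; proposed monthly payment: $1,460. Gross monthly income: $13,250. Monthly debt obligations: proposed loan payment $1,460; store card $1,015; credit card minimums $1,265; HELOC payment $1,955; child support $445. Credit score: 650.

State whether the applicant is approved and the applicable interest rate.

Approved at 8.125%

Credit score 650 ≥ 646 (meets minimum)
Liquid reserves cover 20,150/1,460 = 13.8 months — ≥ 3 required
Employment 73 ≥ 12 months
Total monthly debts = (1,460 + 1,015 + 1,265 + 1,955 + 445) = 6,140. DTI: 6,140 ÷ 13,250 = 46.3%, within the 50% cap
All requirements met. Score 650 falls in the 646–677 tier → 8.125%.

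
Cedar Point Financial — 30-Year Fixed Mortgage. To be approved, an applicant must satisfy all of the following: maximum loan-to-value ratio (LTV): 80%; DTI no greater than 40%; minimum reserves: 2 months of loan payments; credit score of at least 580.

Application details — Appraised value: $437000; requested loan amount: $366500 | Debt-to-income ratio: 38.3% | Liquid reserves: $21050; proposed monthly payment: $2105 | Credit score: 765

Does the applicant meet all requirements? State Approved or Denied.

Loan-to-value = 366,500/437,000 = 83.9% — fail (80% max)
Debt-to-income 38.3% vs 40% cap — pass
Reserves: 21,050 ÷ 2,105 = 10.0 months (meets 2-month minimum)
Credit score 765 ≥ 580 (meets)
Fails on LTV.

Denied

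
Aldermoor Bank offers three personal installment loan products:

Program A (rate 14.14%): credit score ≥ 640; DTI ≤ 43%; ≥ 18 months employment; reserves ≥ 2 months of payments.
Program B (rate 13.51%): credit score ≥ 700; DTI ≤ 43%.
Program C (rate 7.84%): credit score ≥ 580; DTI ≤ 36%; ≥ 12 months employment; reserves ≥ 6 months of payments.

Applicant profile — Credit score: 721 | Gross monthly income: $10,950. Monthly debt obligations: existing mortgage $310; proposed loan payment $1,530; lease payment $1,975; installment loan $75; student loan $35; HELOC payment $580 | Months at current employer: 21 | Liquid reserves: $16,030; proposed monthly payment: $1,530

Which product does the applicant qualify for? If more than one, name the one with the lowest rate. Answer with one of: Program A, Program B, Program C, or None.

Program B

Total debts = (310 + 1,530 + 1,975 + 75 + 35 + 580) = 4,505; DTI = 4,505/10,950 = 41.1%.
Reserves = 16,030/1,530 = 10.5 months.
Program A: score 721 ≥ 640; DTI 41.1% ≤ 43%; employment 21 ≥ 18 mo; reserves 10.5 ≥ 2 mo → qualifies.
Program B: score 721 ≥ 700; DTI 41.1% ≤ 43% → qualifies.
Program C: score 721 ≥ 580; DTI 41.1% > 36%; employment 21 ≥ 12 mo; reserves 10.5 ≥ 6 mo → does not qualify.
Qualifying: Program A, Program B. Lowest rate is 13.51% → Program B.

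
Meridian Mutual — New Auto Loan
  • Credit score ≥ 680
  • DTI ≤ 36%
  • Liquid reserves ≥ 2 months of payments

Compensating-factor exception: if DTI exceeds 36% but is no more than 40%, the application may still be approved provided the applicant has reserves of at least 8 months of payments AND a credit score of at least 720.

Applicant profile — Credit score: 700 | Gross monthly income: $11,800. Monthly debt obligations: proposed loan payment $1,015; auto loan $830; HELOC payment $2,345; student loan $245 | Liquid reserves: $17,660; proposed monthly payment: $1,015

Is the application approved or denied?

Denied

Credit score 700 ≥ 680 (meets base)
Total debts = (1,015 + 830 + 2,345 + 245) = 4,435. DTI: 4,435 ÷ 11,800 = 37.6%, over the 36% base limit.
Liquid reserves cover 17,660/1,015 = 17.4 months — ≥ 2 required
DTI 37.6% is within the 36%–40% exception band; checking compensating factors.
Override check — reserves: 17.4 mo (ok); score: 700 (below 720).
Override conditions not both satisfied; exception does not apply.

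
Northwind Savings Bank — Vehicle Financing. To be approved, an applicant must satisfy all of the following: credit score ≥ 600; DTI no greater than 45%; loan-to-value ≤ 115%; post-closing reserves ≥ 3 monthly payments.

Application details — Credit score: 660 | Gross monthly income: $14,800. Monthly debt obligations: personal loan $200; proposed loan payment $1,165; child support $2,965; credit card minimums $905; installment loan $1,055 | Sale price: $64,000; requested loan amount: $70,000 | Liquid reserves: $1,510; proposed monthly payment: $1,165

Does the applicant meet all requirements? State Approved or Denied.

Credit score 660 ≥ 600 (meets)
Total monthly debts = (200 + 1,165 + 2,965 + 905 + 1,055) = 6,290. Debt-to-income = 6,290/14,800 = 42.5% — meets 45% limit
LTV = 70,000/64,000 = 109.4% ≤ 115%
Reserves: 1,510 ÷ 1,165 = 1.3 months (below 3-month minimum)
Fails on reserves.

Denied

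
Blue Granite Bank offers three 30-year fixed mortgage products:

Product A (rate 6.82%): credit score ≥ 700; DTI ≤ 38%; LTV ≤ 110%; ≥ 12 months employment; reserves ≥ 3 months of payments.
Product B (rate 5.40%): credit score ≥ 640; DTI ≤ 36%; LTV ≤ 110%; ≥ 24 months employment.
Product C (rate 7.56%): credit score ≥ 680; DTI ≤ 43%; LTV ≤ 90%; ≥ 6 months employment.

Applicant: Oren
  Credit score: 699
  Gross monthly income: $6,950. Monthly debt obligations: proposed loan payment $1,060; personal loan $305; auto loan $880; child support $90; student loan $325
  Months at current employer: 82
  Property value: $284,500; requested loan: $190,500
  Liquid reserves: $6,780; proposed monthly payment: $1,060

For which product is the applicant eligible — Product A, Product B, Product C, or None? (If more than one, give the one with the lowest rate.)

Total debts = (1,060 + 305 + 880 + 90 + 325) = 2,660; DTI = 2,660/6,950 = 38.3%.
LTV = 190,500/284,500 = 67%.
Reserves = 6,780/1,060 = 6.4 months.
Product A: score 699 < 700; DTI 38.3% > 38%; LTV 67% ≤ 110%; employment 82 ≥ 12 mo; reserves 6.4 ≥ 3 mo → does not qualify.
Product B: score 699 ≥ 640; DTI 38.3% > 36%; LTV 67% ≤ 110%; employment 82 ≥ 24 mo → does not qualify.
Product C: score 699 ≥ 680; DTI 38.3% ≤ 43%; LTV 67% ≤ 90%; employment 82 ≥ 6 mo → qualifies.

Product C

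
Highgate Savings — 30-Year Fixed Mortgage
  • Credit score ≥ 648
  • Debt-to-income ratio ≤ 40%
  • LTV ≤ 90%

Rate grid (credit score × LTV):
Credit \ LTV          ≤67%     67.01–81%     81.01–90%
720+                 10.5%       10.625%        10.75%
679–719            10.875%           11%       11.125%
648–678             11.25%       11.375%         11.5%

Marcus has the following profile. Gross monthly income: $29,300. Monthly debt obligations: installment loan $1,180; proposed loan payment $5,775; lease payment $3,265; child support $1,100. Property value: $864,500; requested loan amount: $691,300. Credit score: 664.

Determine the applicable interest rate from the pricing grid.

11.375%

Credit score 664 ≥ 648; Total monthly debts = (1,180 + 5,775 + 3,265 + 1,100) = 11,320. DTI: 11,320 ÷ 29,300 = 38.6%, within the 40% cap
Loan-to-value = 691,300/864,500 = 80% — pass (90% max)
Score 664 is in the 648–678 band; LTV 80% is in the 67.01–81% band → 11.375%.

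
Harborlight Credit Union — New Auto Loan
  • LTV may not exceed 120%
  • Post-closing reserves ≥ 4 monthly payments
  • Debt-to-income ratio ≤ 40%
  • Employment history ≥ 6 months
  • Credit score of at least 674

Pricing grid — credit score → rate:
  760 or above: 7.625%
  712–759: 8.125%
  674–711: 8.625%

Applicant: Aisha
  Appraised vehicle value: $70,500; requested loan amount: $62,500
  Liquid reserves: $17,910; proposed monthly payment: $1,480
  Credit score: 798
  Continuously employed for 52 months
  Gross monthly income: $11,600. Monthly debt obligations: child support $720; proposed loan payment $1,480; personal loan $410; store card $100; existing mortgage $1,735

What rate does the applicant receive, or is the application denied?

Approved at 7.625%

Credit score 798 ≥ 674 (meets minimum)
Employment 52 ≥ 6 months
Total monthly debts = (720 + 1,480 + 410 + 100 + 1,735) = 4,445. DTI = 4,445/11,600 = 38.3% ≤ 40%
LTV = 62,500/70,500 = 88.7% ≤ 120%
Reserves = 17,910/1,480 = 12.1 months ≥ 4
All requirements met. Score 798 falls in the 760 or above tier → 7.625%.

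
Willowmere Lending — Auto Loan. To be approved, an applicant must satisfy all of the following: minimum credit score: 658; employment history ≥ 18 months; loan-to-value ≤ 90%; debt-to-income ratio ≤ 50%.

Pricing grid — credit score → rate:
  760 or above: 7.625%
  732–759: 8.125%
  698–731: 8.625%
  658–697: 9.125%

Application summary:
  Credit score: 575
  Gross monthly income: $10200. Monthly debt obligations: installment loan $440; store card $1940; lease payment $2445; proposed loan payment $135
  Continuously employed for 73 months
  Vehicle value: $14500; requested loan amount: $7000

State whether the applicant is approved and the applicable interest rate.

Credit score 575 < 658 (below minimum)
Total monthly debts = (440 + 1,940 + 2,445 + 135) = 4,960. Debt-to-income = 4,960/10,200 = 48.6% — meets 50% limit
Employment 73 ≥ 18 months
LTV = 7,000/14,500 = 48.3% ≤ 90%
Not all requirements met → denied.

Denied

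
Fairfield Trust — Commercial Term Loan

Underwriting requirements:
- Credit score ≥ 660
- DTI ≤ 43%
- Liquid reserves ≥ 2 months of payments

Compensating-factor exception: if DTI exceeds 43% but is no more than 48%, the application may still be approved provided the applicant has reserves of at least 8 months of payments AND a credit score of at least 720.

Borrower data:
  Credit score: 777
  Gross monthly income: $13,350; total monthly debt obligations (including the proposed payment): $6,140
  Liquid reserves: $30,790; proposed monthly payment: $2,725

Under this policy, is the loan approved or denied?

Approved

Credit score 777 ≥ 660 (meets base)
DTI = 6,140/13,350 = 46% > 43% — standard DTI limit exceeded.
Reserves = 30,790/2,725 = 11.3 months ≥ 2
46% falls in the override range (43%–48%), so the compensating-factor test applies.
Override check — reserves: 11.3 mo (ok); score: 777 (ok).
Both override conditions satisfied; DTI exception granted.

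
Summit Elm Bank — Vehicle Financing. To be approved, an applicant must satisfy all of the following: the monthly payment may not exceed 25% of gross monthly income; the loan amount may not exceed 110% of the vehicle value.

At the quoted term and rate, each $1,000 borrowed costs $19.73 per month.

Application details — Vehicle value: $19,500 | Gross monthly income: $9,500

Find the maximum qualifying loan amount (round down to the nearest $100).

$21,400

Payment cap: 25% × $9,500 = $2,375/month.
At $19.73 per $1,000, that supports 2,375/19.73 × 1,000 ≈ $120,375 → $120,300.
LTV cap: 110% × $19,500 = $21,450 → $21,400.
Binding constraint: loan-to-value.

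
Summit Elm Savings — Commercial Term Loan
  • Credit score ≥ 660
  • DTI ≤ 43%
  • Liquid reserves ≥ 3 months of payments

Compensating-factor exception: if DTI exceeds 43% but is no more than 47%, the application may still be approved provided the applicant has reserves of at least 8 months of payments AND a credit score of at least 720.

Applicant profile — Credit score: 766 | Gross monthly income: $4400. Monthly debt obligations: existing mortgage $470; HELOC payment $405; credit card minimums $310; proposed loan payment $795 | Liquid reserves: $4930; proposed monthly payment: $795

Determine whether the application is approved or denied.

Denied

Credit score 766 ≥ 660 (meets base)
Total debts = (470 + 405 + 310 + 795) = 1,980. DTI = 1,980/4,400 = 45% > 43% — standard DTI limit exceeded.
Reserves: 4,930 ÷ 795 = 6.2 months (meets 3-month minimum)
45% falls in the override range (43%–47%), so the compensating-factor test applies.
Reserves 6.2 < 8 months; credit score 766 ≥ 720.
Compensating-factor requirement not fully met.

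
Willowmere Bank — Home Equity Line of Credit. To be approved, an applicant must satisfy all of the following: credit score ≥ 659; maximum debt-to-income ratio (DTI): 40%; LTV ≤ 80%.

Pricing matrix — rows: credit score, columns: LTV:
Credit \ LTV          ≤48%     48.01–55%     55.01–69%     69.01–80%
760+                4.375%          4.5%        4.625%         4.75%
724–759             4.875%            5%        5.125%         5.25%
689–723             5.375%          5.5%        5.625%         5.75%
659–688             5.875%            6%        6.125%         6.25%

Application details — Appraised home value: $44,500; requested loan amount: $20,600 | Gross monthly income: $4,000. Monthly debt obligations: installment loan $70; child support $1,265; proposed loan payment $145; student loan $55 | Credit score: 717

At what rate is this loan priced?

Credit score 717 ≥ 659; Total monthly debts = (70 + 1,265 + 145 + 55) = 1,535. Debt-to-income = 1,535/4,000 = 38.4% — meets 40% limit
Loan-to-value = 20,600/44,500 = 46.3% — pass (80% max)
Score 717 is in the 689–723 band; LTV 46.3% is in the ≤48% band → 5.375%.

5.375%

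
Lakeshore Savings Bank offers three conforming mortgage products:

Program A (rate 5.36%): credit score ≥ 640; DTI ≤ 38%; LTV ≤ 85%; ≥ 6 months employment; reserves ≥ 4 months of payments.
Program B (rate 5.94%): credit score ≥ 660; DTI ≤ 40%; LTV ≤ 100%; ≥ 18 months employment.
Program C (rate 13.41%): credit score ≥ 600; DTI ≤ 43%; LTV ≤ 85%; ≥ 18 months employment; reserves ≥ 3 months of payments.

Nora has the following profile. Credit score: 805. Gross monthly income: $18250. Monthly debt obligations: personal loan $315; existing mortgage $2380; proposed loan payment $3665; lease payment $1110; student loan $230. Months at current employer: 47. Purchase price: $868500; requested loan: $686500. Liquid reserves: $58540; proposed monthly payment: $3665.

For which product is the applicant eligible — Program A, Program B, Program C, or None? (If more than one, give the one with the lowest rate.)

Program C

Total debts = (315 + 2,380 + 3,665 + 1,110 + 230) = 7,700; DTI = 7,700/18,250 = 42.2%.
LTV = 686,500/868,500 = 79%.
Reserves = 58,540/3,665 = 16.0 months.
Program A: score 805 ≥ 640; DTI 42.2% > 38%; LTV 79% ≤ 85%; employment 47 ≥ 6 mo; reserves 16.0 ≥ 4 mo → does not qualify.
Program B: score 805 ≥ 660; DTI 42.2% > 40%; LTV 79% ≤ 100%; employment 47 ≥ 18 mo → does not qualify.
Program C: score 805 ≥ 600; DTI 42.2% ≤ 43%; LTV 79% ≤ 85%; employment 47 ≥ 18 mo; reserves 16.0 ≥ 3 mo → qualifies.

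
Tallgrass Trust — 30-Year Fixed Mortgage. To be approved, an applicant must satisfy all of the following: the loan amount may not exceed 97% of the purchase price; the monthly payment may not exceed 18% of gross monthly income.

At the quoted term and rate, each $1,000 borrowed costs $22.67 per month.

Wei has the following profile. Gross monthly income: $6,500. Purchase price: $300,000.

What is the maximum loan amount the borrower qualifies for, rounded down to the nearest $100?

$51,600

Payment cap: 18% × $6,500 = $1,170/month.
At $22.67 per $1,000, that supports 1,170/22.67 × 1,000 ≈ $51,610 → $51,600.
LTV cap: 97% × $300,000 = $291,000 → $291,000.
Binding constraint: payment-to-income.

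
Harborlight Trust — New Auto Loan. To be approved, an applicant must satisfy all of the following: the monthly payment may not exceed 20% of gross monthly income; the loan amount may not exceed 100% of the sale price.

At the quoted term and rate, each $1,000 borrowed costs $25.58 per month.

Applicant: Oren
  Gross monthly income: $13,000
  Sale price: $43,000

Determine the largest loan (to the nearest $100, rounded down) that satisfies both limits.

Payment cap: 20% × $13,000 = $2,600/month.
At $25.58 per $1,000, that supports 2,600/25.58 × 1,000 ≈ $101,641 → $101,600.
LTV cap: 100% × $43,000 = $43,000 → $43,000.
Binding constraint: loan-to-value.

$43,000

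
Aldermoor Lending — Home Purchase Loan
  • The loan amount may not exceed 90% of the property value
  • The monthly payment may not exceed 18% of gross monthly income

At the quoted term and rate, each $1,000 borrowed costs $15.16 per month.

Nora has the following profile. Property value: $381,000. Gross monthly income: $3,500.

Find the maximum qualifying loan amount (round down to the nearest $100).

$41,500

Payment cap: 18% × $3,500 = $630/month.
At $15.16 per $1,000, that supports 630/15.16 × 1,000 ≈ $41,556 → $41,500.
LTV cap: 90% × $381,000 = $342,900 → $342,900.
Binding constraint: payment-to-income.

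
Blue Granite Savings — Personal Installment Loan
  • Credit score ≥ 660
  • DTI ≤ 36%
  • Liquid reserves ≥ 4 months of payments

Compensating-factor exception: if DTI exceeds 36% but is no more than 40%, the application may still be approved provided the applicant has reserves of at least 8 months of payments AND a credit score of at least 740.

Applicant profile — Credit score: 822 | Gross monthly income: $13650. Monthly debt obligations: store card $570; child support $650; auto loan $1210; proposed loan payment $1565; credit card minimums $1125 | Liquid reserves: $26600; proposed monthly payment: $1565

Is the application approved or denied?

Approved

Credit score 822 ≥ 660 (meets base)
Total debts = (570 + 650 + 1,210 + 1,565 + 1,125) = 5,120. DTI: 5,120 ÷ 13,650 = 37.5%, over the 36% base limit.
Reserves: 26,600 ÷ 1,565 = 17.0 months (meets 4-month minimum)
DTI 37.5% is within the 36%–40% exception band; checking compensating factors.
Reserves 17.0 ≥ 8 months; credit score 822 ≥ 740.
Both compensating conditions met → exception applies.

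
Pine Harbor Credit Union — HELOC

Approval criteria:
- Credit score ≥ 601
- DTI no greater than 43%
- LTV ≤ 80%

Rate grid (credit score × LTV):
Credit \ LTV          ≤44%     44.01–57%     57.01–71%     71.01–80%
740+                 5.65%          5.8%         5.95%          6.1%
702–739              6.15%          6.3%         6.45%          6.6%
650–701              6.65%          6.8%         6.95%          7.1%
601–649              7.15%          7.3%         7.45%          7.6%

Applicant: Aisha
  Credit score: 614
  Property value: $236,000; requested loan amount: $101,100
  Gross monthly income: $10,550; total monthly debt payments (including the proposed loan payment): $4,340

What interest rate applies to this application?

Credit score 614 ≥ 601; Debt-to-income = 4,340/10,550 = 41.1% — meets 43% limit
Loan-to-value = 101,100/236,000 = 42.8% — pass (80% max)
Score 614 is in the 601–649 band; LTV 42.8% is in the ≤44% band → 7.15%.

7.15%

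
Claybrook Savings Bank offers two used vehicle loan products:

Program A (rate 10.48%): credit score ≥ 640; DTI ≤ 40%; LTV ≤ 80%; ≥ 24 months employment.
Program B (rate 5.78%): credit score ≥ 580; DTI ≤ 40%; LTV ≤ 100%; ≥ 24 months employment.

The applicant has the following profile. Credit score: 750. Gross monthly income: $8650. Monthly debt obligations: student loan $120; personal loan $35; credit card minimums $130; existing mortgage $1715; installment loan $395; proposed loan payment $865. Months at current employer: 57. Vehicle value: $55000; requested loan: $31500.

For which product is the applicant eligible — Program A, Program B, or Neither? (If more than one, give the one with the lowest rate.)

Total debts = (120 + 35 + 130 + 1,715 + 395 + 865) = 3,260; DTI = 3,260/8,650 = 37.7%.
LTV = 31,500/55,000 = 57.3%.
Program A: score 750 ≥ 640; DTI 37.7% ≤ 40%; LTV 57.3% ≤ 80%; employment 57 ≥ 24 mo → qualifies.
Program B: score 750 ≥ 580; DTI 37.7% ≤ 40%; LTV 57.3% ≤ 100%; employment 57 ≥ 24 mo → qualifies.
Qualifying: Program A, Program B. Lowest rate is 5.78% → Program B.

Program B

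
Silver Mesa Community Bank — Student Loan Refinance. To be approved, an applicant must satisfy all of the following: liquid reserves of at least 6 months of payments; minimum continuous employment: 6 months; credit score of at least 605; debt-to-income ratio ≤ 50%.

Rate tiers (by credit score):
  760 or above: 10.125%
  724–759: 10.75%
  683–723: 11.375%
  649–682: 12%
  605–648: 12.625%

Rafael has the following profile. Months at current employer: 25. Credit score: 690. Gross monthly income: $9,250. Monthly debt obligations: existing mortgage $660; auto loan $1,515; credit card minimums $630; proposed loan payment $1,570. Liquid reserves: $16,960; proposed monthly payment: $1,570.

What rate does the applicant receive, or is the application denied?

Approved at 11.375%

Credit score 690 ≥ 605 (meets minimum)
Employment 25 ≥ 6 months
Total monthly debts = (660 + 1,515 + 630 + 1,570) = 4,375. Debt-to-income = 4,375/9,250 = 47.3% — meets 50% limit
Reserves = 16,960/1,570 = 10.8 months ≥ 6
All requirements met. Score 690 falls in the 683–723 tier → 11.375%.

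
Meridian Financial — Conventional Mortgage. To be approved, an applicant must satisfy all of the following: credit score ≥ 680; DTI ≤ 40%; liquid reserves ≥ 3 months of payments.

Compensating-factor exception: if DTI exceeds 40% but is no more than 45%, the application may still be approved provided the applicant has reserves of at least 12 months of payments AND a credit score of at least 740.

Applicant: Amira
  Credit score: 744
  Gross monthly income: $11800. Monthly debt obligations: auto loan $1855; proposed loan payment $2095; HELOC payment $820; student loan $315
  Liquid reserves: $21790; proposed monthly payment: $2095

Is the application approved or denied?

Credit score 744 ≥ 680 (meets base)
Total debts = (1,855 + 2,095 + 820 + 315) = 5,085. DTI: 5,085 ÷ 11,800 = 43.1%, over the 40% base limit.
Liquid reserves cover 21,790/2,095 = 10.4 months — ≥ 3 required
DTI 43.1% is within the 40%–45% exception band; checking compensating factors.
Override check — reserves: 10.4 mo (short of 12); score: 744 (ok).
Override conditions not both satisfied; exception does not apply.

Denied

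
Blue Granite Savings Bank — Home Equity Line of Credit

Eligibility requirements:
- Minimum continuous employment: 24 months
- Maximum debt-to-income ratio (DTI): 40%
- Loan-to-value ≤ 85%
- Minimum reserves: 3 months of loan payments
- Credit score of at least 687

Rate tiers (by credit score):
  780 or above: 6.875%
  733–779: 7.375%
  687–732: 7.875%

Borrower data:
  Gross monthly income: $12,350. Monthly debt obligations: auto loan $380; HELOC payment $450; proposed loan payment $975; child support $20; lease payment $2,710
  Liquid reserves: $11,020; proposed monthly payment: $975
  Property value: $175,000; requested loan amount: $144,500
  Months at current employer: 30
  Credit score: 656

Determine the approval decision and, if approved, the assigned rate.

Denied

Credit score 656 < 687 (below minimum)
Reserves = 11,020/975 = 11.3 months ≥ 3
Employment 30 ≥ 24 months
LTV = 144,500/175,000 = 82.6% ≤ 85%
Total monthly debts = (380 + 450 + 975 + 20 + 2,710) = 4,535. Debt-to-income = 4,535/12,350 = 36.7% — meets 40% limit
Not all requirements met → denied.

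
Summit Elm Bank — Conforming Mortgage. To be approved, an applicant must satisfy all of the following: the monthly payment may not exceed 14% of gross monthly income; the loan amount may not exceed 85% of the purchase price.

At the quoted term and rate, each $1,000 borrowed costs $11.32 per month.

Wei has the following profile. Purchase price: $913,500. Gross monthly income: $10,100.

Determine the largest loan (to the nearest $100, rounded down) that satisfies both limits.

Payment cap: 14% × $10,100 = $1,414/month.
At $11.32 per $1,000, that supports 1,414/11.32 × 1,000 ≈ $124,911 → $124,900.
LTV cap: 85% × $913,500 = $776,475 → $776,400.
Binding constraint: payment-to-income.

$124,900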